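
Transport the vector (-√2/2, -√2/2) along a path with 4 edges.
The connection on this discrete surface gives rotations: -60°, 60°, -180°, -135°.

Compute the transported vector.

Total rotation: (-60°) + 60° + (-180°) + (-135°) = -315° ≡ 45° (mod 360°). Final vector: (0, -1)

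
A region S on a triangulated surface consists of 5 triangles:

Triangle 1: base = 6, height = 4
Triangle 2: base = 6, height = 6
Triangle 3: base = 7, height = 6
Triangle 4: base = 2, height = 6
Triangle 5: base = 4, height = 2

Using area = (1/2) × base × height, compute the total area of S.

(1/2)×6×4 + (1/2)×6×6 + (1/2)×7×6 + (1/2)×2×6 + (1/2)×4×2 = 61.0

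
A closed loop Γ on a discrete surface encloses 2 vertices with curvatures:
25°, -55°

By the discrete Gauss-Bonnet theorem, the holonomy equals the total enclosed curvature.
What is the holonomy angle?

Holonomy = total enclosed curvature = 25° + (-55°) = -30°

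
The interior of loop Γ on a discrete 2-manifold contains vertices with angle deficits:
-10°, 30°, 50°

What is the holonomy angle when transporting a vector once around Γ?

Holonomy = total enclosed curvature = (-10°) + 30° + 50° = 70°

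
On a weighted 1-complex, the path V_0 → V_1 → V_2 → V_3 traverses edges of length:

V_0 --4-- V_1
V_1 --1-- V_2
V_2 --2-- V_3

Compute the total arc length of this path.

Arc length = 4 + 1 + 2 = 7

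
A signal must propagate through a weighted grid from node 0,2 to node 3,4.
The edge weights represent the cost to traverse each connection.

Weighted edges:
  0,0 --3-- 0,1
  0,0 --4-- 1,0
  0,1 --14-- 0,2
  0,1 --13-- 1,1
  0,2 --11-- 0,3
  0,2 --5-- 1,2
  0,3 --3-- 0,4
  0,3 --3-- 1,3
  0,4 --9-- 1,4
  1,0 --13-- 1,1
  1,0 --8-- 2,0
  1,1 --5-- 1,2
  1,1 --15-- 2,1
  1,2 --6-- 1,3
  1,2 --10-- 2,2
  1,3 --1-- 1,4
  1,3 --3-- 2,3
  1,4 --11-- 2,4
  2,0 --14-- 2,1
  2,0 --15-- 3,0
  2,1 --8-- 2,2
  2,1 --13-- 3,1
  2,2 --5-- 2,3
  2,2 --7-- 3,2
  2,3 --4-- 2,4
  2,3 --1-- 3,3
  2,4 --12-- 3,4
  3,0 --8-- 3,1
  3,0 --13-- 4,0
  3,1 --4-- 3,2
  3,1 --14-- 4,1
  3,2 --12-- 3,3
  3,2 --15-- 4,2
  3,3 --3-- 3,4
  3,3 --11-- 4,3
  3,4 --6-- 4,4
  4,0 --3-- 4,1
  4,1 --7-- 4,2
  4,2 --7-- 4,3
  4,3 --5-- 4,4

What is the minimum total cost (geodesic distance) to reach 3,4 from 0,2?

Shortest path: 0,2 → 1,2 → 1,3 → 2,3 → 3,3 → 3,4, total weight = 18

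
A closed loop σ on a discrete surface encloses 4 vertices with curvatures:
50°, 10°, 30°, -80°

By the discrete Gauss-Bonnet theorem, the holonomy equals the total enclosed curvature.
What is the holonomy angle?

Holonomy = total enclosed curvature = 50° + 10° + 30° + (-80°) = 10°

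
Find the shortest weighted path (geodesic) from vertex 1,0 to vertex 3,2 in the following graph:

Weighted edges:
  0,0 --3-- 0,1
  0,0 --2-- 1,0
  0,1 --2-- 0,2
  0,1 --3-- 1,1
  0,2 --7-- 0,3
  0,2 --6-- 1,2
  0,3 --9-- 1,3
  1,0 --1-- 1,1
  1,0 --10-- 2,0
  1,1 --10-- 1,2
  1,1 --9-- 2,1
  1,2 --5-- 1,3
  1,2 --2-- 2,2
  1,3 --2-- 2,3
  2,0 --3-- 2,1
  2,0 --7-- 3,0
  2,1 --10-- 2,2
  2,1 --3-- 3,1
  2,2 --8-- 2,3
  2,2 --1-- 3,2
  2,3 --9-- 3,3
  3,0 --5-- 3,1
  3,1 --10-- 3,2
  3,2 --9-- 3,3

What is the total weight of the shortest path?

Shortest path: 1,0 → 1,1 → 1,2 → 2,2 → 3,2, total weight = 14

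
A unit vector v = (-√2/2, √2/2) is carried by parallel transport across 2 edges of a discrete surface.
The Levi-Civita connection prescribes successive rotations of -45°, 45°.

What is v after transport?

Total rotation: (-45°) + 45° = 0°. Final vector: (-0.7071, 0.7071)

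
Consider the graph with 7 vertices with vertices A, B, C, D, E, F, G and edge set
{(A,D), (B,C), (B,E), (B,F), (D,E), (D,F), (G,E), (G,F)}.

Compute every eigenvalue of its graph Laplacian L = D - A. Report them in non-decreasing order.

Degrees: deg(A) = 1, deg(B) = 3, deg(C) = 1, deg(D) = 3, deg(E) = 3, deg(F) = 3, deg(G) = 2.
L = D − A with rows/columns ordered (A, B, C, D, E, F, G):
  [ 1,  0,  0, -1,  0,  0,  0]
  [ 0,  3, -1,  0, -1, -1,  0]
  [ 0, -1,  1,  0,  0,  0,  0]
  [-1,  0,  0,  3, -1, -1,  0]
  [ 0, -1,  0, -1,  3,  0, -1]
  [ 0, -1,  0, -1,  0,  3, -1]
  [ 0,  0,  0,  0, -1, -1,  2]
Characteristic polynomial: det(λI − L) = λ(λ² − 4λ + 2)(λ − 1)(λ² − 8λ + 14)(λ − 3).
Roots: λ = 0; (λ² − 4λ + 2) = 0 ⇒ λ = 2 ± √2 ≈ 0.5858, 3.4142; (λ − 1) = 0 ⇒ λ = 1; (λ² − 8λ + 14) = 0 ⇒ λ = 4 ± √2 ≈ 2.5858, 5.4142; (λ − 3) = 0 ⇒ λ = 3.
(Check: the roots sum (with multiplicity) to 16, matching trace L = Σdeg = 2·8 = 16.)
Laplacian eigenvalues (increasing order): [0.0, 0.5858, 1.0, 2.5858, 3.0, 3.4142, 5.4142]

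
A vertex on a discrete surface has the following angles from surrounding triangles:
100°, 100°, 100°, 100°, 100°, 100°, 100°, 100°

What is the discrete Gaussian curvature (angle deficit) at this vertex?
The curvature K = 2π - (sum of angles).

Sum of angles = 800°. K = 360° - 800° = -440°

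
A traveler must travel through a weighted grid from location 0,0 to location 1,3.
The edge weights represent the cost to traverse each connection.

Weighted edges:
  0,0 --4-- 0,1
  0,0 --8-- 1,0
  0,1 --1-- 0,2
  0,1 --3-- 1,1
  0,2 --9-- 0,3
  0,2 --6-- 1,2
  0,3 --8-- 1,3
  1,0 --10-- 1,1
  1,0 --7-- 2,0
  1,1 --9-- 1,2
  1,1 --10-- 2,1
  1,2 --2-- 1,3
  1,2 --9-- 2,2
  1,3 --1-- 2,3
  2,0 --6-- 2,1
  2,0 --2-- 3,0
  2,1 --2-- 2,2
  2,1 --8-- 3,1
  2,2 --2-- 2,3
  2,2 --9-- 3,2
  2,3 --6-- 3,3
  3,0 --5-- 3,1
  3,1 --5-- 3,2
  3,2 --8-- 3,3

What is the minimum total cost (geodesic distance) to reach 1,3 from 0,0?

Shortest path: 0,0 → 0,1 → 0,2 → 1,2 → 1,3, total weight = 13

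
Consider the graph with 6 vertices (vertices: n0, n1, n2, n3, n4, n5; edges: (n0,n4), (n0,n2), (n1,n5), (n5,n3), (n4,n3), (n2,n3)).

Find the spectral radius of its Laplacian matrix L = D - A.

Degrees: deg(n0) = 2, deg(n1) = 1, deg(n2) = 2, deg(n3) = 3, deg(n4) = 2, deg(n5) = 2.
L = D − A with rows/columns ordered (n0, n1, n2, n3, n4, n5):
  [ 2,  0, -1,  0, -1,  0]
  [ 0,  1,  0,  0,  0, -1]
  [-1,  0,  2, -1,  0,  0]
  [ 0,  0, -1,  3, -1, -1]
  [-1,  0,  0, -1,  2,  0]
  [ 0, -1,  0, -1,  0,  2]
Characteristic polynomial: det(λI − L) = λ(λ² − 5λ + 2)(λ − 2)²(λ − 3).
Roots: λ = 0; (λ² − 5λ + 2) = 0 ⇒ λ = (5 ± √17)/2 ≈ 0.4384, 4.5616; (λ − 2) = 0 ⇒ λ = 2 (multiplicity 2); (λ − 3) = 0 ⇒ λ = 3.
(Check: the roots sum (with multiplicity) to 12, matching trace L = Σdeg = 2·6 = 12.)
Laplacian eigenvalues: [0.0, 0.4384, 2.0, 2.0, 3.0, 4.5616]. Largest eigenvalue (spectral radius) = 4.5616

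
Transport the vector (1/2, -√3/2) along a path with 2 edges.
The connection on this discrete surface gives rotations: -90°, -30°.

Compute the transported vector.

Total rotation: (-90°) + (-30°) = -120°. Final vector: (-1, 0)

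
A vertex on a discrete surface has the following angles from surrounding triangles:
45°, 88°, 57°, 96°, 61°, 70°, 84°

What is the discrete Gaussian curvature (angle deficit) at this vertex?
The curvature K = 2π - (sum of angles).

Sum of angles = 501°. K = 360° - 501° = -141° = -47π/60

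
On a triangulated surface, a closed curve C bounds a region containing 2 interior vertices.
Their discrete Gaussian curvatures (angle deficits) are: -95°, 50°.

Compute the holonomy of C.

Holonomy = total enclosed curvature = (-95°) + 50° = -45°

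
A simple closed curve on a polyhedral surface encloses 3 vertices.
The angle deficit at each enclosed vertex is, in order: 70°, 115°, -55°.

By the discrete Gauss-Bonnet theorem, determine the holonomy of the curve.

Holonomy = total enclosed curvature = 70° + 115° + (-55°) = 130°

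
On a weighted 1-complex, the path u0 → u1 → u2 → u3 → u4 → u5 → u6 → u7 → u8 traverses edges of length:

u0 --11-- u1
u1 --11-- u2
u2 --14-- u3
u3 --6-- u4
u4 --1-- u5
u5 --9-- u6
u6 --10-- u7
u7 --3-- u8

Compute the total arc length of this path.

Arc length = 11 + 11 + 14 + 6 + 1 + 9 + 10 + 3 = 65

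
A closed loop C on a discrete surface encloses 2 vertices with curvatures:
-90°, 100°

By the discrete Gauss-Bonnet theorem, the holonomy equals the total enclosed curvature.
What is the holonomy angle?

Holonomy = total enclosed curvature = (-90°) + 100° = 10°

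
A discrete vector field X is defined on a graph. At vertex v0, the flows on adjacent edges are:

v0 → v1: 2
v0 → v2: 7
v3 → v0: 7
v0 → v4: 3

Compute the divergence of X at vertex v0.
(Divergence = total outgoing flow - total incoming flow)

Divergence = sum of outgoing flows = 2 + 7 + (-7) + 3 = 5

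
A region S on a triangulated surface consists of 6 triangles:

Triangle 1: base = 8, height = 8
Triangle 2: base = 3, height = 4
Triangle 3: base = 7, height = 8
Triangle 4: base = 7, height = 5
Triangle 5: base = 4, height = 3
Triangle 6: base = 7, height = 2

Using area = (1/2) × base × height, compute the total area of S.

(1/2)×8×8 + (1/2)×3×4 + (1/2)×7×8 + (1/2)×7×5 + (1/2)×4×3 + (1/2)×7×2 = 96.5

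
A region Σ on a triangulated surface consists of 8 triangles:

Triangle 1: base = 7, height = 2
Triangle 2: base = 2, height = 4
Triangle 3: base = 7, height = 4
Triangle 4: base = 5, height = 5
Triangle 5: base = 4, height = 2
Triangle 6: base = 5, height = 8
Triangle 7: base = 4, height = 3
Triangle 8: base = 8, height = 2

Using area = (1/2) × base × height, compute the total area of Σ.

(1/2)×7×2 + (1/2)×2×4 + (1/2)×7×4 + (1/2)×5×5 + (1/2)×4×2 + (1/2)×5×8 + (1/2)×4×3 + (1/2)×8×2 = 75.5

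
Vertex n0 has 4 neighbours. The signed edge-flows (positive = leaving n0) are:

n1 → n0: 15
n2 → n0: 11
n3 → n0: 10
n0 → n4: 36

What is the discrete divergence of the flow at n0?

Divergence = sum of outgoing flows = (-15) + (-11) + (-10) + 36 = 0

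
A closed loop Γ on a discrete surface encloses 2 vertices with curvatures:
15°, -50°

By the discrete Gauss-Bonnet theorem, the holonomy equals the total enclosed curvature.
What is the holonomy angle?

Holonomy = total enclosed curvature = 15° + (-50°) = -35°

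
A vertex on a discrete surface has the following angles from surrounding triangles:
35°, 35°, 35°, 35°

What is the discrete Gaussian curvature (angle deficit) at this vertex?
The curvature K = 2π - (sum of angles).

Sum of angles = 140°. K = 360° - 140° = 220° = 11π/9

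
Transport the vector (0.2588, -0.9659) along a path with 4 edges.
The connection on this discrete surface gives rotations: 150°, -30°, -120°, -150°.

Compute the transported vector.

Total rotation: 150° + (-30°) + (-120°) + (-150°) = -150°. Final vector: (-0.7071, 0.7071)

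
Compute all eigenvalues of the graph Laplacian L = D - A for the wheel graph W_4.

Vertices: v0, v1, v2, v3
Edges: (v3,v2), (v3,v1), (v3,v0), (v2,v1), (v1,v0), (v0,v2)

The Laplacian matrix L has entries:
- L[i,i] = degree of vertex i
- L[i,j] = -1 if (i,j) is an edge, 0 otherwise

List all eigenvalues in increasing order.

The wheel W_4 is the join K_1 ∨ C_3 (a hub joined to every vertex of a cycle of length 3). For a join G ∨ H (G on p vertices, H on q vertices) the Laplacian spectrum is 0, p+q, the eigenvalues of L(G) other than one 0 each shifted by +q, and the eigenvalues of L(H) other than one 0 each shifted by +p. With G = K_1 (p = 1, nothing left after dropping its 0) and H = C_3 (q = 3, eigenvalues 2 − 2cos(2πk/3), k = 0, …, 2; drop k = 0), the spectrum of W_4 is 0, 4, and 1 + (2 − 2cos(2πk/3)) = 3 − 2cos(2πk/3) for k = 1, …, 2:
k=1: 3 − 2cos(2π/3) = 4.0; k=2: 3 − 2cos(4π/3) = 4.0.
Laplacian eigenvalues (increasing order): [0.0, 4.0, 4.0, 4.0]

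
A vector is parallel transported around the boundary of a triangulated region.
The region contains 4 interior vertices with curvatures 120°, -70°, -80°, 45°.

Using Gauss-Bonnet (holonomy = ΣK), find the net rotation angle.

Holonomy = total enclosed curvature = 120° + (-70°) + (-80°) + 45° = 15°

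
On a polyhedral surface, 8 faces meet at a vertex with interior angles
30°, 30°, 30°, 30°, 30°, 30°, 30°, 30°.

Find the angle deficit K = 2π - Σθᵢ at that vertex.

Sum of angles = 240°. K = 360° - 240° = 120°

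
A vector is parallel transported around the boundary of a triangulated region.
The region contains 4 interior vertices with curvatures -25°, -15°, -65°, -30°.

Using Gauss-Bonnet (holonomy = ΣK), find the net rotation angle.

Holonomy = total enclosed curvature = (-25°) + (-15°) + (-65°) + (-30°) = -135°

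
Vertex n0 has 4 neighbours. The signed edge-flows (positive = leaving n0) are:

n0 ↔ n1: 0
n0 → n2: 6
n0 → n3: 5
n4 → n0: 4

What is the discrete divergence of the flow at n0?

Divergence = sum of outgoing flows = 0 + 6 + 5 + (-4) = 7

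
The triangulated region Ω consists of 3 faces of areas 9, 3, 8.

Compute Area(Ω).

9 + 3 + 8 = 20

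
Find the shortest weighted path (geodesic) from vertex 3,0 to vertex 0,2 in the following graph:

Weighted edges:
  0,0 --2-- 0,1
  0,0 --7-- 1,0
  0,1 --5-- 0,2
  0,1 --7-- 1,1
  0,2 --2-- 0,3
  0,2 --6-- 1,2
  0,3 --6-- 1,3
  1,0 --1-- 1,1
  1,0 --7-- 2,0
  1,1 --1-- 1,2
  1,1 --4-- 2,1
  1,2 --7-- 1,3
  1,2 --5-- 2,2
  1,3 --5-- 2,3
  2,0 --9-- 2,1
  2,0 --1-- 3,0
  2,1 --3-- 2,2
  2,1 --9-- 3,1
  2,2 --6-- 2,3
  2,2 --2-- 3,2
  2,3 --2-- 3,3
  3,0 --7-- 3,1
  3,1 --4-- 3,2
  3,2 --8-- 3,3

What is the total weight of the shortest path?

Shortest path: 3,0 → 2,0 → 1,0 → 1,1 → 1,2 → 0,2, total weight = 16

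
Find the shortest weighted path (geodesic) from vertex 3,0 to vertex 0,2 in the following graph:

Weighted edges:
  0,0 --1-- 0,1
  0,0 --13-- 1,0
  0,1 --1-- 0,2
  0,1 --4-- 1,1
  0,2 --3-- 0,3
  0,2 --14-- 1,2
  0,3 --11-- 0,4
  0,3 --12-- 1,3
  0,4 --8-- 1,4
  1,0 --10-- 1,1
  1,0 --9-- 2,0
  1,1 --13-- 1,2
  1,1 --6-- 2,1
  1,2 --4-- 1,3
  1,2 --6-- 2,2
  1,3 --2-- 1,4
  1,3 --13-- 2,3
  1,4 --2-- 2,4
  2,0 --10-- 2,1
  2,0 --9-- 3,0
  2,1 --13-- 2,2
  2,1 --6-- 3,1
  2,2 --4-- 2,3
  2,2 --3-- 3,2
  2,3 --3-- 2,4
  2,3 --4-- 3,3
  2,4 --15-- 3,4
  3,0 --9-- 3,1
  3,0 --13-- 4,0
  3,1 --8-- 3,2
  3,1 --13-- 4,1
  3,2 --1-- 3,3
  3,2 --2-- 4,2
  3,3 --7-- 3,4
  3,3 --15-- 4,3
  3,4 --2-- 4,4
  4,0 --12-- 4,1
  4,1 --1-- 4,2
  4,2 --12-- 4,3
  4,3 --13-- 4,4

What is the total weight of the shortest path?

Shortest path: 3,0 → 3,1 → 2,1 → 1,1 → 0,1 → 0,2, total weight = 26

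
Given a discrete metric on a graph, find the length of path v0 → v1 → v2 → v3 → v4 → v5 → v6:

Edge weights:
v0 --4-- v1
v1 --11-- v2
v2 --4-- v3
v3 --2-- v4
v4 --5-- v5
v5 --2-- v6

Arc length = 4 + 11 + 4 + 2 + 5 + 2 = 28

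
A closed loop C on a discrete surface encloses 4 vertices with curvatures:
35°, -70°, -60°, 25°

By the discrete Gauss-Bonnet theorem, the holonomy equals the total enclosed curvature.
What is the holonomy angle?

Holonomy = total enclosed curvature = 35° + (-70°) + (-60°) + 25° = -70°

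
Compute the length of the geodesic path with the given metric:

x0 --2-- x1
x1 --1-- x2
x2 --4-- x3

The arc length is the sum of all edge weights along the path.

Arc length = 2 + 1 + 4 = 7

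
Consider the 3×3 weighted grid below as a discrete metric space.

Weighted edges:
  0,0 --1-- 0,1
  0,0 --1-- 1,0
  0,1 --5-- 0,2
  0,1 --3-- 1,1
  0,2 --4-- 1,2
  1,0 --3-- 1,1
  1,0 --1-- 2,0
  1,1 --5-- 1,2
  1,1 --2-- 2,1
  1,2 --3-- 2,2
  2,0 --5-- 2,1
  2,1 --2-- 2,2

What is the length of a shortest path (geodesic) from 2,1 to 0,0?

Shortest path: 2,1 → 1,1 → 0,1 → 0,0, total weight = 6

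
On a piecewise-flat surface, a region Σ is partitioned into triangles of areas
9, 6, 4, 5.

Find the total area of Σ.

9 + 6 + 4 + 5 = 24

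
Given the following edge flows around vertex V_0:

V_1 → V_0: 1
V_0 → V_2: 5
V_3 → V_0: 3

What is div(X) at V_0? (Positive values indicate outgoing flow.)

Divergence = sum of outgoing flows = (-1) + 5 + (-3) = 1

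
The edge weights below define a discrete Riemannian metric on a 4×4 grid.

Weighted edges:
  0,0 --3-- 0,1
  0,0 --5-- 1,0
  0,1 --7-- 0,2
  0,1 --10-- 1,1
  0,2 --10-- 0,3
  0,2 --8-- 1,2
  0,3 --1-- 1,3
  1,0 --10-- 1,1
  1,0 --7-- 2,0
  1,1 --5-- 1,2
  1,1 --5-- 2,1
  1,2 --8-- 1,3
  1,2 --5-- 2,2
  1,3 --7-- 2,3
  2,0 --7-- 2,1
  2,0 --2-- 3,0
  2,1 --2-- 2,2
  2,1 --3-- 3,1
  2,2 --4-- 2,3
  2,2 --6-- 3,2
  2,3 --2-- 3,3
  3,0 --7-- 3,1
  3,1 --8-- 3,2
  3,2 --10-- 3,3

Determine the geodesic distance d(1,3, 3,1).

Shortest path: 1,3 → 2,3 → 2,2 → 2,1 → 3,1, total weight = 16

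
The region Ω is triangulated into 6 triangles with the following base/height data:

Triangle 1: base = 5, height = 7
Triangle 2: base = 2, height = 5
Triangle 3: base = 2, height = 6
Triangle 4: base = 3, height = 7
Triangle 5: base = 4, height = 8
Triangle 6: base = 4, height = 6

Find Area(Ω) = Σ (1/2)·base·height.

(1/2)×5×7 + (1/2)×2×5 + (1/2)×2×6 + (1/2)×3×7 + (1/2)×4×8 + (1/2)×4×6 = 67.0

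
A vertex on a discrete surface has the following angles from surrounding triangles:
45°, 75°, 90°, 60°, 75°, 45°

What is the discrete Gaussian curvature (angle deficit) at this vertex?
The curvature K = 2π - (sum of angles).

Sum of angles = 390°. K = 360° - 390° = -30°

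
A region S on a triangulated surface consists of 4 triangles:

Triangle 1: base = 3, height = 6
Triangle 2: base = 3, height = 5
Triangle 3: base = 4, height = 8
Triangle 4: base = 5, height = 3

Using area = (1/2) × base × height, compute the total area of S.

(1/2)×3×6 + (1/2)×3×5 + (1/2)×4×8 + (1/2)×5×3 = 40.0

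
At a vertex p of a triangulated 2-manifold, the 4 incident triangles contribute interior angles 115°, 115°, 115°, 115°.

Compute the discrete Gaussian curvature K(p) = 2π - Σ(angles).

Sum of angles = 460°. K = 360° - 460° = -100°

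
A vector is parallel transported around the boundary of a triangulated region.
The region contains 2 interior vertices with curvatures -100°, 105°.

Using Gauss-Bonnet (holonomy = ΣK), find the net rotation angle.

Holonomy = total enclosed curvature = (-100°) + 105° = 5°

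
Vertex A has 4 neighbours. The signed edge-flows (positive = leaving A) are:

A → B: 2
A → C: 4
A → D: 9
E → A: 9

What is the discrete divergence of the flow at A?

Divergence = sum of outgoing flows = 2 + 4 + 9 + (-9) = 6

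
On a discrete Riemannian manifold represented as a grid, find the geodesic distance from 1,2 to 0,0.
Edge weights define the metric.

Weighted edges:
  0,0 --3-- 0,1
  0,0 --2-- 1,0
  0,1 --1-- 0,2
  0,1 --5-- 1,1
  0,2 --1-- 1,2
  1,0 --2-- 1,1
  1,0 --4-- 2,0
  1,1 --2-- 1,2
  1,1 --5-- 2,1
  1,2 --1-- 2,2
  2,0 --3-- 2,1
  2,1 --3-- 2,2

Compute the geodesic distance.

Shortest path: 1,2 → 0,2 → 0,1 → 0,0, total weight = 5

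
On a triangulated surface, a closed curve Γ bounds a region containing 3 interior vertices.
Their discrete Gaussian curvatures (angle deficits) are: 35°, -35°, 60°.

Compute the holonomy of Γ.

Holonomy = total enclosed curvature = 35° + (-35°) + 60° = 60°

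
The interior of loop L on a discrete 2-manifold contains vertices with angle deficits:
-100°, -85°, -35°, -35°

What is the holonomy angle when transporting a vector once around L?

Holonomy = total enclosed curvature = (-100°) + (-85°) + (-35°) + (-35°) = -255°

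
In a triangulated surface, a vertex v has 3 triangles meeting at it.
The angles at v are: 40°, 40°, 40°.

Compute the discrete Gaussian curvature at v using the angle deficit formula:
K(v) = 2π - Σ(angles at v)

Sum of angles = 120°. K = 360° - 120° = 240°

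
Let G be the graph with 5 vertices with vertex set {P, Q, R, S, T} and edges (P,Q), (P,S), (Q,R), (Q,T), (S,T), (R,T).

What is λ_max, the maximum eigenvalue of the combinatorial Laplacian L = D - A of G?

Degrees: deg(P) = 2, deg(Q) = 3, deg(R) = 2, deg(S) = 2, deg(T) = 3.
L = D − A with rows/columns ordered (P, Q, R, S, T):
  [ 2, -1,  0, -1,  0]
  [-1,  3, -1,  0, -1]
  [ 0, -1,  2,  0, -1]
  [-1,  0,  0,  2, -1]
  [ 0, -1, -1, -1,  3]
Characteristic polynomial: det(λI − L) = λ(λ² − 5λ + 5)(λ² − 7λ + 11).
Roots: λ = 0; (λ² − 5λ + 5) = 0 ⇒ λ = (5 ± √5)/2 ≈ 1.382, 3.618; (λ² − 7λ + 11) = 0 ⇒ λ = (7 ± √5)/2 ≈ 2.382, 4.618.
(Check: the roots sum (with multiplicity) to 12, matching trace L = Σdeg = 2·6 = 12.)
Laplacian eigenvalues: [0.0, 1.382, 2.382, 3.618, 4.618]. Largest eigenvalue (spectral radius) = 4.618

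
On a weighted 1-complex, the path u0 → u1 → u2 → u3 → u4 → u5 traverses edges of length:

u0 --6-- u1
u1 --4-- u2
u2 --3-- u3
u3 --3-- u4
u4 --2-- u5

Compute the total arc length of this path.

Arc length = 6 + 4 + 3 + 3 + 2 = 18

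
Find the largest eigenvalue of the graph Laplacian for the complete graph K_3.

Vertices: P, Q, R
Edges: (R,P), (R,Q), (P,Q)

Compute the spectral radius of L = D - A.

For the complete graph K_n, L = nI − J (J = all-ones matrix). J has eigenvalues n (once, eigenvector 𝟙) and 0 (multiplicity n−1), so L has eigenvalues 0 (once) and n (multiplicity n−1). Here n = 3: eigenvalue 0 once and 3 with multiplicity 2.
Laplacian eigenvalues: [0.0, 3.0, 3.0]. Largest eigenvalue (spectral radius) = 3.0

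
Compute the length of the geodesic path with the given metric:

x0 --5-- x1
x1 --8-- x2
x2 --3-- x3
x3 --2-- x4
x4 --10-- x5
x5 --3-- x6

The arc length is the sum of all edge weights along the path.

Arc length = 5 + 8 + 3 + 2 + 10 + 3 = 31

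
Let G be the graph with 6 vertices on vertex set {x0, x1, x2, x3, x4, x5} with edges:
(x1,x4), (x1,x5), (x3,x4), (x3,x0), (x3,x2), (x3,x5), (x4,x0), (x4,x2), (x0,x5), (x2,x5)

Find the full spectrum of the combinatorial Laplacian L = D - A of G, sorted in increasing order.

Degrees: deg(x0) = 3, deg(x1) = 2, deg(x2) = 3, deg(x3) = 4, deg(x4) = 4, deg(x5) = 4.
L = D − A with rows/columns ordered (x0, x1, x2, x3, x4, x5):
  [ 3,  0,  0, -1, -1, -1]
  [ 0,  2,  0,  0, -1, -1]
  [ 0,  0,  3, -1, -1, -1]
  [-1,  0, -1,  4, -1, -1]
  [-1, -1, -1, -1,  4,  0]
  [-1, -1, -1, -1,  0,  4]
Characteristic polynomial: det(λI − L) = λ(λ − 2)(λ − 3)(λ − 4)(λ − 5)(λ − 6).
Roots: λ = 0; (λ − 2) = 0 ⇒ λ = 2; (λ − 3) = 0 ⇒ λ = 3; (λ − 4) = 0 ⇒ λ = 4; (λ − 5) = 0 ⇒ λ = 5; (λ − 6) = 0 ⇒ λ = 6.
(Check: the roots sum (with multiplicity) to 20, matching trace L = Σdeg = 2·10 = 20.)
Laplacian eigenvalues (increasing order): [0.0, 2.0, 3.0, 4.0, 5.0, 6.0]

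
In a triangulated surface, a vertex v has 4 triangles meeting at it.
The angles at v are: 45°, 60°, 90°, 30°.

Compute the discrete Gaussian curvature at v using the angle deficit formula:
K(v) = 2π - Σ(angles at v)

Sum of angles = 225°. K = 360° - 225° = 135° = 3π/4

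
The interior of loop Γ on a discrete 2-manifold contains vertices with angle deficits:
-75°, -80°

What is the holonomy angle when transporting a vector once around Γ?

Holonomy = total enclosed curvature = (-75°) + (-80°) = -155°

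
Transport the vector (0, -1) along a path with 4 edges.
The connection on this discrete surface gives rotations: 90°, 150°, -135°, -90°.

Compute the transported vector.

Total rotation: 90° + 150° + (-135°) + (-90°) = 15°. Final vector: (0.2588, -0.9659)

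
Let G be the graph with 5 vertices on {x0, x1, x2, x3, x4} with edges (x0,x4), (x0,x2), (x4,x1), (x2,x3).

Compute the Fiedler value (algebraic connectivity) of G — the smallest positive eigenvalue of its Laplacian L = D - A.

Degrees: deg(x0) = 2, deg(x1) = 1, deg(x2) = 2, deg(x3) = 1, deg(x4) = 2.
L = D − A with rows/columns ordered (x0, x1, x2, x3, x4):
  [ 2,  0, -1,  0, -1]
  [ 0,  1,  0,  0, -1]
  [-1,  0,  2, -1,  0]
  [ 0,  0, -1,  1,  0]
  [-1, -1,  0,  0,  2]
Characteristic polynomial: det(λI − L) = λ(λ² − 3λ + 1)(λ² − 5λ + 5).
Roots: λ = 0; (λ² − 3λ + 1) = 0 ⇒ λ = (3 ± √5)/2 ≈ 0.382, 2.618; (λ² − 5λ + 5) = 0 ⇒ λ = (5 ± √5)/2 ≈ 1.382, 3.618.
(Check: the roots sum (with multiplicity) to 8, matching trace L = Σdeg = 2·4 = 8.)
Laplacian eigenvalues: [0.0, 0.382, 1.382, 2.618, 3.618]. Algebraic connectivity (smallest non-zero eigenvalue) = 0.382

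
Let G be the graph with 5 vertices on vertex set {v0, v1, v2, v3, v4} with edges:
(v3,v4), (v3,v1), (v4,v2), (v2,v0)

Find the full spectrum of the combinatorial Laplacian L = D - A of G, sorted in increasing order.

Degrees: deg(v0) = 1, deg(v1) = 1, deg(v2) = 2, deg(v3) = 2, deg(v4) = 2.
L = D − A with rows/columns ordered (v0, v1, v2, v3, v4):
  [ 1,  0, -1,  0,  0]
  [ 0,  1,  0, -1,  0]
  [-1,  0,  2,  0, -1]
  [ 0, -1,  0,  2, -1]
  [ 0,  0, -1, -1,  2]
Characteristic polynomial: det(λI − L) = λ(λ² − 3λ + 1)(λ² − 5λ + 5).
Roots: λ = 0; (λ² − 3λ + 1) = 0 ⇒ λ = (3 ± √5)/2 ≈ 0.382, 2.618; (λ² − 5λ + 5) = 0 ⇒ λ = (5 ± √5)/2 ≈ 1.382, 3.618.
(Check: the roots sum (with multiplicity) to 8, matching trace L = Σdeg = 2·4 = 8.)
Laplacian eigenvalues (increasing order): [0.0, 0.382, 1.382, 2.618, 3.618]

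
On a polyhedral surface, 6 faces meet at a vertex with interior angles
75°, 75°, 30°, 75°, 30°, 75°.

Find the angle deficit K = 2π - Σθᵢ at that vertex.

Sum of angles = 360°. K = 360° - 360° = 0° = 0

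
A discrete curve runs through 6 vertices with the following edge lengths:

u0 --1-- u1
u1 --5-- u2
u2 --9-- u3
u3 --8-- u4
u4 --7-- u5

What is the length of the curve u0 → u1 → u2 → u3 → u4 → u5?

Arc length = 1 + 5 + 9 + 8 + 7 = 30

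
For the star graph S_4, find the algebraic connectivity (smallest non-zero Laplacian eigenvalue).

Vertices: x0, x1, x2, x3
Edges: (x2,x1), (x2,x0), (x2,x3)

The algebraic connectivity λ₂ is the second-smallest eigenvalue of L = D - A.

The star S_4 is the complete bipartite graph K_{1,3} (one hub of degree 3, 3 leaves of degree 1). The Laplacian spectrum of K_{p,q} is 0, p (multiplicity q−1), q (multiplicity p−1), p+q. With p = 1, q = 3: 0 once, 1 with multiplicity 2, and 4 once. (Check: trace L = sum of degrees = 6 = 2·1 + 4.)
Laplacian eigenvalues: [0.0, 1.0, 1.0, 4.0]. Algebraic connectivity (smallest non-zero eigenvalue) = 1.0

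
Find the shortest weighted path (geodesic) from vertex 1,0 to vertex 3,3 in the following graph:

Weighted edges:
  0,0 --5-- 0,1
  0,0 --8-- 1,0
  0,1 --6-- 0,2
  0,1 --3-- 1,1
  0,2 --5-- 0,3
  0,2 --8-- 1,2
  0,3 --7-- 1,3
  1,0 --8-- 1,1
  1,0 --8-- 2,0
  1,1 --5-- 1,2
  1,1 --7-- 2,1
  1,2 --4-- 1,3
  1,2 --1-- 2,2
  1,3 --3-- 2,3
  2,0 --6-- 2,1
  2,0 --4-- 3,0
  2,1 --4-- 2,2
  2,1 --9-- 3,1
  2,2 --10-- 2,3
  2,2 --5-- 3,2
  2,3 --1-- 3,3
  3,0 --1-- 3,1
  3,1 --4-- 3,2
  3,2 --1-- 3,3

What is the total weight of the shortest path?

Shortest path: 1,0 → 2,0 → 3,0 → 3,1 → 3,2 → 3,3, total weight = 18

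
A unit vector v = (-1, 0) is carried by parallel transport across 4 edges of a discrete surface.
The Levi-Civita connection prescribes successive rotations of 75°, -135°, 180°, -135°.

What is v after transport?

Total rotation: 75° + (-135°) + 180° + (-135°) = -15°. Final vector: (-0.9659, 0.2588)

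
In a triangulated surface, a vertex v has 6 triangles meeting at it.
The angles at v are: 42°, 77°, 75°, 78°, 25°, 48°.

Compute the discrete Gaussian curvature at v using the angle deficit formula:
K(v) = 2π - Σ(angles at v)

Sum of angles = 345°. K = 360° - 345° = 15° = π/12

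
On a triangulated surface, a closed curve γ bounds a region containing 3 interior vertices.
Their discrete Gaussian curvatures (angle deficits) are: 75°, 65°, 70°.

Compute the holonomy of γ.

Holonomy = total enclosed curvature = 75° + 65° + 70° = 210°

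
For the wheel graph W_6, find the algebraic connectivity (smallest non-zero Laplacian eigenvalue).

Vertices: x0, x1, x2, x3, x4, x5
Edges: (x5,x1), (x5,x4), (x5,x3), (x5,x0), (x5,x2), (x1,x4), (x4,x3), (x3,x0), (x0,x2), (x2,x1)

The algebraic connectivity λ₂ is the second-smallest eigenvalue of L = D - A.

The wheel W_6 is the join K_1 ∨ C_5 (a hub joined to every vertex of a cycle of length 5). For a join G ∨ H (G on p vertices, H on q vertices) the Laplacian spectrum is 0, p+q, the eigenvalues of L(G) other than one 0 each shifted by +q, and the eigenvalues of L(H) other than one 0 each shifted by +p. With G = K_1 (p = 1, nothing left after dropping its 0) and H = C_5 (q = 5, eigenvalues 2 − 2cos(2πk/5), k = 0, …, 4; drop k = 0), the spectrum of W_6 is 0, 6, and 1 + (2 − 2cos(2πk/5)) = 3 − 2cos(2πk/5) for k = 1, …, 4:
k=1: 3 − 2cos(2π/5) = 2.382; k=2: 3 − 2cos(4π/5) = 4.618; k=3: 3 − 2cos(6π/5) = 4.618; k=4: 3 − 2cos(8π/5) = 2.382.
Laplacian eigenvalues: [0.0, 2.382, 2.382, 4.618, 4.618, 6.0]. Algebraic connectivity (smallest non-zero eigenvalue) = 2.382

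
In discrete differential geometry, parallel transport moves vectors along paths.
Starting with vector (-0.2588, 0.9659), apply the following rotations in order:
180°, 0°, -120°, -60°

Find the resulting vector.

Total rotation: 180° + 0° + (-120°) + (-60°) = 0°. Final vector: (-0.2588, 0.9659)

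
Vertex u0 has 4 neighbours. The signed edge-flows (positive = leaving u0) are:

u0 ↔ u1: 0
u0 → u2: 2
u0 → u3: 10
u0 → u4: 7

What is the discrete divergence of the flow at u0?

Divergence = sum of outgoing flows = 0 + 2 + 10 + 7 = 19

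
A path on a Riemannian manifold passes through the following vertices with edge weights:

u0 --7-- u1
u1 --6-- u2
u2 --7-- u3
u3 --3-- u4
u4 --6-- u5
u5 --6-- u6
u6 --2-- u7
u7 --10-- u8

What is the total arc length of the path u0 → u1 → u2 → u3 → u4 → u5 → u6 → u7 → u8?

Arc length = 7 + 6 + 7 + 3 + 6 + 6 + 2 + 10 = 47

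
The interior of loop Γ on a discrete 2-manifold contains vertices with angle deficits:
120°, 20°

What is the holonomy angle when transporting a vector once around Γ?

Holonomy = total enclosed curvature = 120° + 20° = 140°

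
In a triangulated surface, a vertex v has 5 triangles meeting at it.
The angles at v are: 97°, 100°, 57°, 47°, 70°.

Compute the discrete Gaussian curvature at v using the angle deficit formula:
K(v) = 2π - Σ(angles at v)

Sum of angles = 371°. K = 360° - 371° = -11° = -11π/180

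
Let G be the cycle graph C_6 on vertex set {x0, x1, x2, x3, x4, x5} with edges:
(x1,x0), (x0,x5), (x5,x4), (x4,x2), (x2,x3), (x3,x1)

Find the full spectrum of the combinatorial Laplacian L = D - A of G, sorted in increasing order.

The cycle graph C_n has Laplacian eigenvalues λ_k = 2 − 2cos(2πk/n), k = 0, 1, …, n−1. Here n = 6:
k=0: 2 − 2cos(0) = 0.0; k=1: 2 − 2cos(π/3) = 1.0; k=2: 2 − 2cos(2π/3) = 3.0; k=3: 2 − 2cos(π) = 4.0; k=4: 2 − 2cos(4π/3) = 3.0; k=5: 2 − 2cos(5π/3) = 1.0.
Laplacian eigenvalues (increasing order): [0.0, 1.0, 1.0, 3.0, 3.0, 4.0]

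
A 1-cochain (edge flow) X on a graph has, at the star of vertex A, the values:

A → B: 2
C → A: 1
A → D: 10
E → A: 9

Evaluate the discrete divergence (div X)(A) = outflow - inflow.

Divergence = sum of outgoing flows = 2 + (-1) + 10 + (-9) = 2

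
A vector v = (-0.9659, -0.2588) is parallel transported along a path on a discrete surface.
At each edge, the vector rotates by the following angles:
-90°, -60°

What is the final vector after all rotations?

Total rotation: (-90°) + (-60°) = -150°. Final vector: (0.7071, 0.7071)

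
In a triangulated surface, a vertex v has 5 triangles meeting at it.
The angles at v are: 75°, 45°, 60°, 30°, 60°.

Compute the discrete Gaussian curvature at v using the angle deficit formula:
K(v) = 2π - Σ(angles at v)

Sum of angles = 270°. K = 360° - 270° = 90° = π/2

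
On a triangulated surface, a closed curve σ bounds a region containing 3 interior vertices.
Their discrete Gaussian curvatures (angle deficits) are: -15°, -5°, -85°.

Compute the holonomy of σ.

Holonomy = total enclosed curvature = (-15°) + (-5°) + (-85°) = -105°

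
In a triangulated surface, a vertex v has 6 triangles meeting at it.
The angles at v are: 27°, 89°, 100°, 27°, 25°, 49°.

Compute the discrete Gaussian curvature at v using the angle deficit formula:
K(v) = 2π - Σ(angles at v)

Sum of angles = 317°. K = 360° - 317° = 43° = 43π/180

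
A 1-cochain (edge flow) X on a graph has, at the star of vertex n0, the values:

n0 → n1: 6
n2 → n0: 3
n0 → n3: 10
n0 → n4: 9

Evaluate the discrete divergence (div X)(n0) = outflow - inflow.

Divergence = sum of outgoing flows = 6 + (-3) + 10 + 9 = 22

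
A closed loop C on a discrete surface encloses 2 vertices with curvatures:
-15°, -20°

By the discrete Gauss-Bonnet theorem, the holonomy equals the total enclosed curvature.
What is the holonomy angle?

Holonomy = total enclosed curvature = (-15°) + (-20°) = -35°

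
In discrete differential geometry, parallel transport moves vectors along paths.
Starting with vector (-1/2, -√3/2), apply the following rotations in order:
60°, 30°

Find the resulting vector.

Total rotation: 60° + 30° = 90°. Final vector: (0.8660, -0.5000)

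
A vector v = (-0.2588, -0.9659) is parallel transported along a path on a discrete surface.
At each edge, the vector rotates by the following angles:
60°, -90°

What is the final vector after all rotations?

Total rotation: 60° + (-90°) = -30°. Final vector: (-0.7071, -0.7071)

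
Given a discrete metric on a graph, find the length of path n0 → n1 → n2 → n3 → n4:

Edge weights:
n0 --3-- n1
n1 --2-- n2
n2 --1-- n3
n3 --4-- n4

Arc length = 3 + 2 + 1 + 4 = 10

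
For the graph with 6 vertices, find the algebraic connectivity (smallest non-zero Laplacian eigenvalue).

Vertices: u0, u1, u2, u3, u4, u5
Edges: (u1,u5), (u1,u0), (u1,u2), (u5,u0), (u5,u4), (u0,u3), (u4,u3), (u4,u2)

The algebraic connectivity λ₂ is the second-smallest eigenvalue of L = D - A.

Degrees: deg(u0) = 3, deg(u1) = 3, deg(u2) = 2, deg(u3) = 2, deg(u4) = 3, deg(u5) = 3.
L = D − A with rows/columns ordered (u0, u1, u2, u3, u4, u5):
  [ 3, -1,  0, -1,  0, -1]
  [-1,  3, -1,  0,  0, -1]
  [ 0, -1,  2,  0, -1,  0]
  [-1,  0,  0,  2, -1,  0]
  [ 0,  0, -1, -1,  3, -1]
  [-1, -1,  0,  0, -1,  3]
Characteristic polynomial: det(λI − L) = λ(λ² − 6λ + 7)(λ − 2)(λ − 3)(λ − 5).
Roots: λ = 0; (λ² − 6λ + 7) = 0 ⇒ λ = 3 ± √2 ≈ 1.5858, 4.4142; (λ − 2) = 0 ⇒ λ = 2; (λ − 3) = 0 ⇒ λ = 3; (λ − 5) = 0 ⇒ λ = 5.
(Check: the roots sum (with multiplicity) to 16, matching trace L = Σdeg = 2·8 = 16.)
Laplacian eigenvalues: [0.0, 1.5858, 2.0, 3.0, 4.4142, 5.0]. Algebraic connectivity (smallest non-zero eigenvalue) = 1.5858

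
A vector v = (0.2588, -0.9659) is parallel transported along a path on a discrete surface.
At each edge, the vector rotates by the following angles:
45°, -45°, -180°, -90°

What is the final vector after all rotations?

Total rotation: 45° + (-45°) + (-180°) + (-90°) = -270° ≡ 90° (mod 360°). Final vector: (0.9659, 0.2588)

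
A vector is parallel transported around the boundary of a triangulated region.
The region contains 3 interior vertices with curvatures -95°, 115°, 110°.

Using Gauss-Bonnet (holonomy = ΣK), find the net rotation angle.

Holonomy = total enclosed curvature = (-95°) + 115° + 110° = 130°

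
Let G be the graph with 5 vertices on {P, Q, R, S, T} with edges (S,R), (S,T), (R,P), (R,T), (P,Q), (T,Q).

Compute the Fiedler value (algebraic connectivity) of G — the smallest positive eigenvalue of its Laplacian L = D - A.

Degrees: deg(P) = 2, deg(Q) = 2, deg(R) = 3, deg(S) = 2, deg(T) = 3.
L = D − A with rows/columns ordered (P, Q, R, S, T):
  [ 2, -1, -1,  0,  0]
  [-1,  2,  0,  0, -1]
  [-1,  0,  3, -1, -1]
  [ 0,  0, -1,  2, -1]
  [ 0, -1, -1, -1,  3]
Characteristic polynomial: det(λI − L) = λ(λ² − 5λ + 5)(λ² − 7λ + 11).
Roots: λ = 0; (λ² − 5λ + 5) = 0 ⇒ λ = (5 ± √5)/2 ≈ 1.382, 3.618; (λ² − 7λ + 11) = 0 ⇒ λ = (7 ± √5)/2 ≈ 2.382, 4.618.
(Check: the roots sum (with multiplicity) to 12, matching trace L = Σdeg = 2·6 = 12.)
Laplacian eigenvalues: [0.0, 1.382, 2.382, 3.618, 4.618]. Algebraic connectivity (smallest non-zero eigenvalue) = 1.382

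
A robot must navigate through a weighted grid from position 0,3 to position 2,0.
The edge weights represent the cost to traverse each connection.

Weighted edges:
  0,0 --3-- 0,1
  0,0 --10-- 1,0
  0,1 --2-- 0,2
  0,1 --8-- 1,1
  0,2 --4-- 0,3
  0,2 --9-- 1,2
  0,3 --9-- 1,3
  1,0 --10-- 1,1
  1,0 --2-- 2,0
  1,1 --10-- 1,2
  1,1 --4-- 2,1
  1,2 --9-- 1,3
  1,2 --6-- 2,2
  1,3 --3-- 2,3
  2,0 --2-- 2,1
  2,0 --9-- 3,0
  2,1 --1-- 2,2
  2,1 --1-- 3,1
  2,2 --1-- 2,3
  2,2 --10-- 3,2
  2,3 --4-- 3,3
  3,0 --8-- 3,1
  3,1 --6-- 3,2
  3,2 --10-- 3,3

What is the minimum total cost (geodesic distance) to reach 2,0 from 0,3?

Shortest path: 0,3 → 1,3 → 2,3 → 2,2 → 2,1 → 2,0, total weight = 16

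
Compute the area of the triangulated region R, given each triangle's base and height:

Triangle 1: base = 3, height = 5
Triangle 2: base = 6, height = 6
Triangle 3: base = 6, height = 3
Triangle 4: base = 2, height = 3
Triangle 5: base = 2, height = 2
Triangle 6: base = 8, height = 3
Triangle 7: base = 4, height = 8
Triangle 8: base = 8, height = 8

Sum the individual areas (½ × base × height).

(1/2)×3×5 + (1/2)×6×6 + (1/2)×6×3 + (1/2)×2×3 + (1/2)×2×2 + (1/2)×8×3 + (1/2)×4×8 + (1/2)×8×8 = 99.5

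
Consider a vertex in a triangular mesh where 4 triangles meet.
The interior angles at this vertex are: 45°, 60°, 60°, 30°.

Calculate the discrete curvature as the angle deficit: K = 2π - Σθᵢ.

Sum of angles = 195°. K = 360° - 195° = 165°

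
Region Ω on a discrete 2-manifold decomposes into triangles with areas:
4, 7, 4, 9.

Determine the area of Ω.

4 + 7 + 4 + 9 = 24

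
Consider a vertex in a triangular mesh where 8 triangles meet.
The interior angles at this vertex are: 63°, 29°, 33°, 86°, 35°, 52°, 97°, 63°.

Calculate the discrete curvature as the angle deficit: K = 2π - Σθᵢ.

Sum of angles = 458°. K = 360° - 458° = -98° = -49π/90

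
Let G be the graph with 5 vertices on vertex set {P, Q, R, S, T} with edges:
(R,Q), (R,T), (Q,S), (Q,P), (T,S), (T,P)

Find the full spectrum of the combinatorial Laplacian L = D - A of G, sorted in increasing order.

Degrees: deg(P) = 2, deg(Q) = 3, deg(R) = 2, deg(S) = 2, deg(T) = 3.
L = D − A with rows/columns ordered (P, Q, R, S, T):
  [ 2, -1,  0,  0, -1]
  [-1,  3, -1, -1,  0]
  [ 0, -1,  2,  0, -1]
  [ 0, -1,  0,  2, -1]
  [-1,  0, -1, -1,  3]
Characteristic polynomial: det(λI − L) = λ(λ − 2)²(λ − 3)(λ − 5).
Roots: λ = 0; (λ − 2) = 0 ⇒ λ = 2 (multiplicity 2); (λ − 3) = 0 ⇒ λ = 3; (λ − 5) = 0 ⇒ λ = 5.
(Check: the roots sum (with multiplicity) to 12, matching trace L = Σdeg = 2·6 = 12.)
Laplacian eigenvalues (increasing order): [0.0, 2.0, 2.0, 3.0, 5.0]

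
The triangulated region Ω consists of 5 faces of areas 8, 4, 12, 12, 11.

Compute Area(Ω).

8 + 4 + 12 + 12 + 11 = 47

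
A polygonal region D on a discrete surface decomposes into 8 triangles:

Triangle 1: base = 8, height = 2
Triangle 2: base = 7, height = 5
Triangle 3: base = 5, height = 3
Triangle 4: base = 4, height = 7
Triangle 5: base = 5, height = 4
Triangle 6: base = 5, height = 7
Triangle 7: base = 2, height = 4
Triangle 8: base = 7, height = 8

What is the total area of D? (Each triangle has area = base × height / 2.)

(1/2)×8×2 + (1/2)×7×5 + (1/2)×5×3 + (1/2)×4×7 + (1/2)×5×4 + (1/2)×5×7 + (1/2)×2×4 + (1/2)×7×8 = 106.5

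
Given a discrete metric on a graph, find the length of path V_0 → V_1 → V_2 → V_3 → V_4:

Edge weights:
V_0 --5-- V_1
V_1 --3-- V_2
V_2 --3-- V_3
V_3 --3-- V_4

Arc length = 5 + 3 + 3 + 3 = 14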